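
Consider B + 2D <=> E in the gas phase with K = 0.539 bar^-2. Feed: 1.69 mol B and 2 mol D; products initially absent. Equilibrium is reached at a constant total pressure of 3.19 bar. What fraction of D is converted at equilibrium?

X = 0.605

Take 2 mol D as basis and let X be its fractional conversion, so ξ = X.
Moles: n_B = 1.69 − X; n_D = 2 − 2X; n_E = X.
n_T = Σnᵢ = 3.69 − 2X.
y_i = n_i/n_T, p_i = y_i·P. K = p_E / (p_B p_D^2).
Substituting and setting equal to 0.539 bar^-2 gives a polynomial in X; the root in (0,1) is X = 0.605.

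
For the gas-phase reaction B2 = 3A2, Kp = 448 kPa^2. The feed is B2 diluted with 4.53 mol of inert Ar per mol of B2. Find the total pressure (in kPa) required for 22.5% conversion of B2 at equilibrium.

P = 201 kPa

Basis: 1 mol B2 initially; let X = conversion of B2. Extent ξ = X.
At extent ξ: n_B2 = 1 − X; n_A2 = 3X; n_I = 4.53 (inert).
Total moles n_T = 5.53 + 2X.
Kp = p_A2^3 / (p_B2) with p_i = (n_i/n_T)·P.
At X = 0.225: the mole-fraction product g(X) = Π y_i^ν_i = 0.0111. Since Kp = g(X)·P^{2}, P = (Kp/g)^(1/2) = (448/0.0111)^(1/2) = 201 kPa.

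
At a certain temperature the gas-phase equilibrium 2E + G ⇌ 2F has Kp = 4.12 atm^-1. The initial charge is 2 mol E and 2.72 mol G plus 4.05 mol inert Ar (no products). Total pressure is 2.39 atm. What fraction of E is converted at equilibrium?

X = 0.615

Let X = conversion of E (basis 2 mol E); extent of reaction ξ = X.
At extent ξ: n_E = 2 − 2X; n_G = 2.72 − X; n_F = 2X; n_I = 4.05 (inert).
n_T = Σnᵢ = 8.77 − X.
Mole fractions y_i = n_i/n_T; Kp = p_F^2 / (p_E^2 p_G) with p_i = y_i·P.
Substituting and setting equal to 4.12 atm^-1 gives a polynomial in X; the root in (0,1) is X = 0.615.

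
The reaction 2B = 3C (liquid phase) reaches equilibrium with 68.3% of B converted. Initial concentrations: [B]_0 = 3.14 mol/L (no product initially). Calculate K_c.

K_c = 33.6 mol/L

Let X = conversion of B.
Concentrations: [B] = 3.14 − 3.14X; [C] = 4.71X.
At X = 0.683: [B] = 0.995, [C] = 3.22.
K_c = [C]^3 / ([B]^2) = 33.6 mol/L.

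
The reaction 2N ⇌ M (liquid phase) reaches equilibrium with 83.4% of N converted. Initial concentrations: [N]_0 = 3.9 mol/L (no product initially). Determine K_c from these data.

K_c = 3.88 L/mol

Let X = conversion of N.
Concentrations: [N] = 3.9 − 3.9X; [M] = 1.95X.
At X = 0.834: [N] = 0.647, [M] = 1.63.
K_c = [M] / ([N]^2) = 3.88 L/mol.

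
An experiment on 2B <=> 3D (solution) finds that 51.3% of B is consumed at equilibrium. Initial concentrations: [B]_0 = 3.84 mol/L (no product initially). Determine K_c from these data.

Let X = conversion of B.
Concentrations: [B] = 3.84 − 3.84X; [D] = 5.76X.
At X = 0.513: [B] = 1.87, [D] = 2.95.
K_c = [D]^3 / ([B]^2) = 7.38 mol/L.

K_c = 7.38 mol/L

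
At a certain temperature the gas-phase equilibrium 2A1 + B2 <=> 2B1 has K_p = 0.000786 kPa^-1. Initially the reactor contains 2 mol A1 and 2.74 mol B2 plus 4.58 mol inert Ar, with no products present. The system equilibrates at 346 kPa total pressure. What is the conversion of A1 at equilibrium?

Basis: 2 mol A1 initially; let X = conversion of A1. Extent ξ = X.
Moles: n_A1 = 2 − 2X; n_B2 = 2.74 − X; n_B1 = 2X; n_I = 4.58 (inert).
Total moles n_T = 9.32 − X.
y_i = n_i/n_T, p_i = y_i·P. K_p = p_B1^2 / (p_A1^2 p_B2).
Substituting and setting equal to 0.000786 kPa^-1 gives a polynomial in X; the root in (0,1) is X = 0.215.

X = 0.215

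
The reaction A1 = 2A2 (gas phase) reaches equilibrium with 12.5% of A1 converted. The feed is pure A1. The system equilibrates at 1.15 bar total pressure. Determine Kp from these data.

Kp = 0.073 bar

Take 1 mol A1 as basis and let X be its fractional conversion, so ξ = X.
Species balance: n_A1 = 1 − X; n_A2 = 2X.
n_T = Σnᵢ = 1 + X.
At X = 0.125: n_A1 = 0.875, n_A2 = 0.25, n_T = 1.12.
p_i = (n_i/n_T)·P. Kp = p_A2^2 / (p_A1) = 0.073 bar.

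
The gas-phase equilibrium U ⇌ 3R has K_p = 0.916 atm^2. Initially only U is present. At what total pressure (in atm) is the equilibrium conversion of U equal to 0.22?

P = 2.27 atm

Basis: 1 mol U initially; let X = conversion of U. Extent ξ = X.
Moles: n_U = 1 − X; n_R = 3X.
Summing: n_T = 1 + 2X.
K_p = p_R^3 / (p_U) with p_i = (n_i/n_T)·P.
At X = 0.22: the mole-fraction product g(X) = Π y_i^ν_i = 0.1778. Since K_p = g(X)·P^{2}, P = (K_p/g)^(1/2) = (0.916/0.1778)^(1/2) = 2.27 atm.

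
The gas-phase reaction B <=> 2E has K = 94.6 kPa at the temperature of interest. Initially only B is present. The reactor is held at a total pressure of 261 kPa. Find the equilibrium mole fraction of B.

Let X = conversion of B (basis 1 mol B); extent of reaction ξ = X.
At extent ξ: n_B = 1 − X; n_E = 2X.
Total moles n_T = 1 + X.
Mole fractions y_i = n_i/n_T; K = p_E^2 / (p_B) with p_i = y_i·P.
Substituting and setting equal to 94.6 kPa gives a polynomial in X; the root in (0,1) is X = 0.288.
Then n_B = 0.712, n_T = 1.29, so y_B = 0.553.

y_B = 0.553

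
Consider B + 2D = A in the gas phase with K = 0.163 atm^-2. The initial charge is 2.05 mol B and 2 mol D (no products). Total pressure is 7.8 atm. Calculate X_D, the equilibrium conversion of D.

Basis: 2 mol D initially; let X = conversion of D. Extent ξ = X.
Moles: n_B = 2.05 − X; n_D = 2 − 2X; n_A = X.
n_T = Σnᵢ = 4.05 − 2X.
With p_i = (n_i/n_T)P, K = p_A / (p_B p_D^2).
This yields a degree-3 equation in X; solving on (0,1), X = 0.697.

X = 0.697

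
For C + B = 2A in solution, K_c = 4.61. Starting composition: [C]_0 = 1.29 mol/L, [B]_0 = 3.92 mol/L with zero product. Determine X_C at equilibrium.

X = 0.772

Let X = conversion of C; extent ξ = 1.29·X mol/L.
Concentrations: [C] = 1.29 − 1.29X; [B] = 3.92 − 1.29X; [A] = 2.58X.
K_c = [A]^2 / ([C] [B]).
Equating to 4.61: the physical root is X = 0.772.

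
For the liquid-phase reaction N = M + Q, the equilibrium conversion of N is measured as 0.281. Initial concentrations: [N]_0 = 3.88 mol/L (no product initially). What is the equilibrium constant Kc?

Let X = conversion of N.
Concentrations: [N] = 3.88 − 3.88X; [M] = 3.88X; [Q] = 3.88X.
At X = 0.281: [N] = 2.79, [M] = 1.09, [Q] = 1.09.
Kc = [M] [Q] / ([N]) = 0.426 mol/L.

Kc = 0.426 mol/L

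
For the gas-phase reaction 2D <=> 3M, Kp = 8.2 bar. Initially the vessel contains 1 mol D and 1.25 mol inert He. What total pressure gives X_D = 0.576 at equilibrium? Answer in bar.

Let X = conversion of D (basis 1 mol D); extent of reaction ξ = 0.5X.
Mole table: n_D = 1 − X; n_M = 1.5X; n_I = 1.25 (inert).
n_T = Σnᵢ = 2.25 + 0.5X.
Kp = p_M^3 / (p_D^2) with p_i = (n_i/n_T)·P.
At X = 0.576: the mole-fraction product g(X) = Π y_i^ν_i = 1.414. Since Kp = g(X)·P^{1}, P = (Kp/g)^(1/1) = (8.2/1.414)^(1/1) = 5.8 bar.

P = 5.8 bar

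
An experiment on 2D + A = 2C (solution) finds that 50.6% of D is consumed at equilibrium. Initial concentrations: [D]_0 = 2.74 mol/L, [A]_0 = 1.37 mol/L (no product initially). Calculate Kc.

Kc = 1.55 L/mol

Let X = conversion of D.
Concentrations: [D] = 2.74 − 2.74X; [A] = 1.37 − 1.37X; [C] = 2.74X.
At X = 0.506: [D] = 1.35, [A] = 0.677, [C] = 1.39.
Kc = [C]^2 / ([D]^2 [A]) = 1.55 L/mol.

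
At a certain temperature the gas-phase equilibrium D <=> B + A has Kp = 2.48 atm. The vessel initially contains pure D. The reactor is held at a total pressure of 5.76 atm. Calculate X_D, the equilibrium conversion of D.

X = 0.549

Basis: 1 mol D initially; let X = conversion of D. Extent ξ = X.
Mole table: n_D = 1 − X; n_B = X; n_A = X.
n_T = Σnᵢ = 1 + X.
y_i = n_i/n_T, p_i = y_i·P. Kp = p_B p_A / (p_D).
Setting this equal to 2.48 atm and taking the physical root (0 < X < 1) gives X = 0.549.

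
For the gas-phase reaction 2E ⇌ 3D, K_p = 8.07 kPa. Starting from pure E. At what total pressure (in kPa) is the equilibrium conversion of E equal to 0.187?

Let X = conversion of E (basis 1 mol E); extent of reaction ξ = 0.5X.
Mole table: n_E = 1 − X; n_D = 1.5X.
Total moles n_T = 1 + 0.5X.
K_p = p_D^3 / (p_E^2) with p_i = (n_i/n_T)·P.
At X = 0.187: the mole-fraction product g(X) = Π y_i^ν_i = 0.03054. Since K_p = g(X)·P^{1}, P = (K_p/g)^(1/1) = (8.07/0.03054)^(1/1) = 264 kPa.

P = 264 kPa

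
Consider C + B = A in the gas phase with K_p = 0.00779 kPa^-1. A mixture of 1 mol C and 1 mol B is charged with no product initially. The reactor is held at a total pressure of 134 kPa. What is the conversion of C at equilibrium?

Basis: 1 mol C initially; let X = conversion of C. Extent ξ = X.
Mole table: n_C = 1 − X; n_B = 1 − X; n_A = X.
Summing: n_T = 2 − X.
y_i = n_i/n_T, p_i = y_i·P. K_p = p_A / (p_C p_B).
This yields a degree-2 equation in X; solving on (0,1), X = 0.301.

X = 0.301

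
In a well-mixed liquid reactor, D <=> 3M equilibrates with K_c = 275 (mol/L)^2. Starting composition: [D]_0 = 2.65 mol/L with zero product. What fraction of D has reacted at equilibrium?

Let X = conversion of D; extent ξ = 2.65·X mol/L.
Concentrations: [D] = 2.65 − 2.65X; [M] = 7.95X.
K_c = [M]^3 / ([D]).
Solving K_c = 275 for X ∈ (0,1): X = 0.731.

X = 0.731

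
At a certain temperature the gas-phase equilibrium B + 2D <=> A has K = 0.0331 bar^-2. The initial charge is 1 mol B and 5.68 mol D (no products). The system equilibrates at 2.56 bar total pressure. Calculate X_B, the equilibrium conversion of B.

Basis: 1 mol B initially; let X = conversion of B. Extent ξ = X.
Moles: n_B = 1 − X; n_D = 5.68 − 2X; n_A = X.
n_T = Σnᵢ = 6.68 − 2X.
y_i = n_i/n_T, p_i = y_i·P. K = p_A / (p_B p_D^2).
Substituting and setting equal to 0.0331 bar^-2 gives a polynomial in X; the root in (0,1) is X = 0.134.

X = 0.134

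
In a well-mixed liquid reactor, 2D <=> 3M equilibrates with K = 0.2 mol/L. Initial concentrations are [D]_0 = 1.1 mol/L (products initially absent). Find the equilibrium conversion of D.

Let X = conversion of D; extent ξ = 1.1X/2 mol/L.
Concentrations: [D] = 1.1 − 1.1X; [M] = 1.65X.
K = [M]^3 / ([D]^2).
Solving K = 0.2 for X ∈ (0,1): X = 0.298.

X = 0.298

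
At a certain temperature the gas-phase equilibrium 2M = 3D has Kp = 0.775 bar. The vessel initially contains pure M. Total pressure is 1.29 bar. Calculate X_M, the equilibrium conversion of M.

X = 0.418

Basis: 1 mol M initially; let X = conversion of M. Extent ξ = 0.5X.
Mole table: n_M = 1 − X; n_D = 1.5X.
Total moles n_T = 1 + 0.5X.
y_i = n_i/n_T, p_i = y_i·P. Kp = p_D^3 / (p_M^2).
Setting this equal to 0.775 bar and taking the physical root (0 < X < 1) gives X = 0.418.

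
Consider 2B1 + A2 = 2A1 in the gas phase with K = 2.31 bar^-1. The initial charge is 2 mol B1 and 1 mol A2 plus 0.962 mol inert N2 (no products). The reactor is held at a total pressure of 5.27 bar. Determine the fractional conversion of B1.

X = 0.557

Let X = conversion of B1 (basis 2 mol B1); extent of reaction ξ = X.
At extent ξ: n_B1 = 2 − 2X; n_A2 = 1 − X; n_A1 = 2X; n_I = 0.962 (inert).
Total moles n_T = 3.96 − X.
Mole fractions y_i = n_i/n_T; K = p_A1^2 / (p_B1^2 p_A2) with p_i = y_i·P.
This yields a degree-3 equation in X; solving on (0,1), X = 0.557.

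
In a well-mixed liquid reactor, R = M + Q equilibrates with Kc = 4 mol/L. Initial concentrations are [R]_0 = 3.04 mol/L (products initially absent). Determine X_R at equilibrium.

X = 0.664

Let X = conversion of R; extent ξ = 3.04·X mol/L.
Concentrations: [R] = 3.04 − 3.04X; [M] = 3.04X; [Q] = 3.04X.
Kc = [M] [Q] / ([R]).
Solving Kc = 4 for X ∈ (0,1): X = 0.664.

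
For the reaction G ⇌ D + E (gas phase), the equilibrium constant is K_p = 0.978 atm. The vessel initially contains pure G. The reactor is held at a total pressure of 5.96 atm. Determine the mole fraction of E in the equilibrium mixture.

Take 1 mol G as basis and let X be its fractional conversion, so ξ = X.
Mole table: n_G = 1 − X; n_D = X; n_E = X.
n_T = Σnᵢ = 1 + X.
With p_i = (n_i/n_T)P, K_p = p_D p_E / (p_G).
This yields a degree-2 equation in X; solving on (0,1), X = 0.375.
Then n_E = 0.375, n_T = 1.38, so y_E = 0.273.

y_E = 0.273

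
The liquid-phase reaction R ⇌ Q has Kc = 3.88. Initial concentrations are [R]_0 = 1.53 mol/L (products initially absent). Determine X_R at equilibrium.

X = 0.795

Let X = conversion of R; extent ξ = 1.53·X mol/L.
Concentrations: [R] = 1.53 − 1.53X; [Q] = 1.53X.
Kc = [Q] / ([R]).
Setting equal to 3.88 and solving for X on (0,1) gives X = 0.795.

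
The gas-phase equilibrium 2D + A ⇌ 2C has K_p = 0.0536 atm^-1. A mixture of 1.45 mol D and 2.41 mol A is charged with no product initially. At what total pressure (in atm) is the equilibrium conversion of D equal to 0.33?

Basis: 1.45 mol D initially; let X = conversion of D. Extent ξ = 0.725X.
Mole table: n_D = 1.45 − 1.45X; n_A = 2.41 − 0.725X; n_C = 1.45X.
Total moles n_T = 3.86 − 0.725X.
K_p = p_C^2 / (p_D^2 p_A) with p_i = (n_i/n_T)·P.
At X = 0.33: the mole-fraction product g(X) = Π y_i^ν_i = 0.4046. Since K_p = g(X)·P^{-1}, P = (g/K_p)^(1/1) = (0.4046/0.0536)^(1/1) = 7.55 atm.

P = 7.55 atm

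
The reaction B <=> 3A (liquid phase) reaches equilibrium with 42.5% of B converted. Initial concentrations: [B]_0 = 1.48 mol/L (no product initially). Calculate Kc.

Let X = conversion of B.
Concentrations: [B] = 1.48 − 1.48X; [A] = 4.44X.
At X = 0.425: [B] = 0.851, [A] = 1.89.
Kc = [A]^3 / ([B]) = 7.9 (mol/L)^2.

Kc = 7.9 (mol/L)^2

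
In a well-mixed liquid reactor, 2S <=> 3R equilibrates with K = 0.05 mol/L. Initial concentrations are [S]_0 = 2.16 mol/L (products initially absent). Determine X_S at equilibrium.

X = 0.168

Let X = conversion of S; extent ξ = 2.16X/2 mol/L.
Concentrations: [S] = 2.16 − 2.16X; [R] = 3.24X.
K = [R]^3 / ([S]^2).
This equals 0.05 at X = 0.168 (the root in 0 < X < 1).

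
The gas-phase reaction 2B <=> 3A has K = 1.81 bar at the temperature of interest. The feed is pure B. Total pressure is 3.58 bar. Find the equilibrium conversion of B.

X = 0.401

Basis: 1 mol B initially; let X = conversion of B. Extent ξ = 0.5X.
Moles: n_B = 1 − X; n_A = 1.5X.
Summing: n_T = 1 + 0.5X.
Mole fractions y_i = n_i/n_T; K = p_A^3 / (p_B^2) with p_i = y_i·P.
Setting this equal to 1.81 bar and taking the physical root (0 < X < 1) gives X = 0.401.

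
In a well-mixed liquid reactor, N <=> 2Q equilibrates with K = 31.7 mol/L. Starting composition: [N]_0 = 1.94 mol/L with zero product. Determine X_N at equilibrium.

X = 0.831

Let X = conversion of N; extent ξ = 1.94·X mol/L.
Concentrations: [N] = 1.94 − 1.94X; [Q] = 3.88X.
K = [Q]^2 / ([N]).
This equals 31.7 at X = 0.831 (the root in 0 < X < 1).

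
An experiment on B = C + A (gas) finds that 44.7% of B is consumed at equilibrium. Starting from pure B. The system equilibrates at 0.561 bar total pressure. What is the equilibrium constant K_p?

K_p = 0.14 bar

Let X = conversion of B (basis 1 mol B); extent of reaction ξ = X.
Species balance: n_B = 1 − X; n_C = X; n_A = X.
n_T = Σnᵢ = 1 + X.
At X = 0.447: n_B = 0.553, n_C = 0.447, n_A = 0.447, n_T = 1.45.
p_i = (n_i/n_T)·P. K_p = p_C p_A / (p_B) = 0.14 bar.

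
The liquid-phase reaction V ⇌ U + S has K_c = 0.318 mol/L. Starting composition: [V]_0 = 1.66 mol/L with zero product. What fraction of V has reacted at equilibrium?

X = 0.352

Let X = conversion of V; extent ξ = 1.66·X mol/L.
Concentrations: [V] = 1.66 − 1.66X; [U] = 1.66X; [S] = 1.66X.
K_c = [U] [S] / ([V]).
Equating to 0.318 mol/L: the physical root is X = 0.352.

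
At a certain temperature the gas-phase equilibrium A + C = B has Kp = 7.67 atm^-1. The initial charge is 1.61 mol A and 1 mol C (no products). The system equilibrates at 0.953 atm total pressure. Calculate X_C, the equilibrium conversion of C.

Take 1 mol C as basis and let X be its fractional conversion, so ξ = X.
Moles: n_A = 1.61 − X; n_C = 1 − X; n_B = X.
Total moles n_T = 2.61 − X.
With p_i = (n_i/n_T)P, Kp = p_B / (p_A p_C).
Setting this equal to 7.67 atm^-1 and taking the physical root (0 < X < 1) gives X = 0.769.

X = 0.769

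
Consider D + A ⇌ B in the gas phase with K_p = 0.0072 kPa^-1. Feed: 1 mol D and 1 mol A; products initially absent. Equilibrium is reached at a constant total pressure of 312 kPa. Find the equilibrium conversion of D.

X = 0.445

Take 1 mol D as basis and let X be its fractional conversion, so ξ = X.
At extent ξ: n_D = 1 − X; n_A = 1 − X; n_B = X.
n_T = Σnᵢ = 2 − X.
y_i = n_i/n_T, p_i = y_i·P. K_p = p_B / (p_D p_A).
Setting this equal to 0.0072 kPa^-1 and taking the physical root (0 < X < 1) gives X = 0.445.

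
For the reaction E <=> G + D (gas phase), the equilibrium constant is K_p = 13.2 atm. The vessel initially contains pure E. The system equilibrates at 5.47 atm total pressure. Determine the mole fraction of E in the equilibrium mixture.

Let X = conversion of E (basis 1 mol E); extent of reaction ξ = X.
Moles: n_E = 1 − X; n_G = X; n_D = X.
n_T = Σnᵢ = 1 + X.
y_i = n_i/n_T, p_i = y_i·P. K_p = p_G p_D / (p_E).
Setting this equal to 13.2 atm and taking the physical root (0 < X < 1) gives X = 0.841.
Then n_E = 0.159, n_T = 1.84, so y_E = 0.086.

y_E = 0.086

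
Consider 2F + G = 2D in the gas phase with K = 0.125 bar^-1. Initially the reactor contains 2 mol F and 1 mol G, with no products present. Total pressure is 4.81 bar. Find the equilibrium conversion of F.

Let X = conversion of F (basis 2 mol F); extent of reaction ξ = X.
At extent ξ: n_F = 2 − 2X; n_G = 1 − X; n_D = 2X.
Summing: n_T = 3 − X.
Mole fractions y_i = n_i/n_T; K = p_D^2 / (p_F^2 p_G) with p_i = y_i·P.
Substituting and setting equal to 0.125 bar^-1 gives a polynomial in X; the root in (0,1) is X = 0.285.

X = 0.285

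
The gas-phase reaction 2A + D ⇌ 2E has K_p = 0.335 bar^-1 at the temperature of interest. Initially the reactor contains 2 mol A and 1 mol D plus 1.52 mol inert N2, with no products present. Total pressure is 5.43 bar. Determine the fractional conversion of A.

Take 2 mol A as basis and let X be its fractional conversion, so ξ = X.
Species balance: n_A = 2 − 2X; n_D = 1 − X; n_E = 2X; n_I = 1.52 (inert).
Summing: n_T = 4.52 − X.
With p_i = (n_i/n_T)P, K_p = p_E^2 / (p_A^2 p_D).
Substituting and setting equal to 0.335 bar^-1 gives a polynomial in X; the root in (0,1) is X = 0.348.

X = 0.348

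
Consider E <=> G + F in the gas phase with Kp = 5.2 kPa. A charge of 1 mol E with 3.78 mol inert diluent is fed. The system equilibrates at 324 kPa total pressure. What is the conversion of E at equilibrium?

Let X = conversion of E (basis 1 mol E); extent of reaction ξ = X.
Mole table: n_E = 1 − X; n_G = X; n_F = X; n_I = 3.78 (inert).
n_T = Σnᵢ = 4.78 + X.
With p_i = (n_i/n_T)P, Kp = p_G p_F / (p_E).
Setting this equal to 5.2 kPa and taking the physical root (0 < X < 1) gives X = 0.247.

X = 0.247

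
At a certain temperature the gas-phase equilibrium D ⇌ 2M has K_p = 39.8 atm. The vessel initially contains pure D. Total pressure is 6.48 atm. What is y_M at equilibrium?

y_M = 0.875

Take 1 mol D as basis and let X be its fractional conversion, so ξ = X.
Moles: n_D = 1 − X; n_M = 2X.
Total moles n_T = 1 + X.
With p_i = (n_i/n_T)P, K_p = p_M^2 / (p_D).
Equating to 39.8 atm and solving on 0 < X < 1: X = 0.778.
Then n_M = 1.56, n_T = 1.78, so y_M = 0.875.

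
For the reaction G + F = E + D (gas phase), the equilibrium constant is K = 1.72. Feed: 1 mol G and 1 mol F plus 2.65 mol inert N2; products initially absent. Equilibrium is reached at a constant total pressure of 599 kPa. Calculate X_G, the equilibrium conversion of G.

Let X = conversion of G (basis 1 mol G); extent of reaction ξ = X.
Species balance: n_G = 1 − X; n_F = 1 − X; n_E = X; n_D = X; n_I = 2.65 (inert).
Total moles n_T = 4.65 (Δν = 0, constant).
y_i = n_i/n_T, p_i = y_i·P. K = p_E p_D / (p_G p_F).
Equating to 1.72 and solving on 0 < X < 1: X = 0.567.

X = 0.567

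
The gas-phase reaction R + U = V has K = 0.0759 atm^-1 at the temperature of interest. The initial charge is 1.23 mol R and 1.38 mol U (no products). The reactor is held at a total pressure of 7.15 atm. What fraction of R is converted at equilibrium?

Basis: 1.23 mol R initially; let X = conversion of R. Extent ξ = 1.23X.
Species balance: n_R = 1.23 − 1.23X; n_U = 1.38 − 1.23X; n_V = 1.23X.
Total moles n_T = 2.61 − 1.23X.
With p_i = (n_i/n_T)P, K = p_V / (p_R p_U).
This yields a degree-2 equation in X; solving on (0,1), X = 0.206.

X = 0.206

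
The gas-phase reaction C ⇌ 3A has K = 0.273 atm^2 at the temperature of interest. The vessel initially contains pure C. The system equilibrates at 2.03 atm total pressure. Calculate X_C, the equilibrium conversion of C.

Basis: 1 mol C initially; let X = conversion of C. Extent ξ = X.
Species balance: n_C = 1 − X; n_A = 3X.
n_T = Σnᵢ = 1 + 2X.
With p_i = (n_i/n_T)P, K = p_A^3 / (p_C).
Equating to 0.273 atm^2 and solving on 0 < X < 1: X = 0.152.

X = 0.152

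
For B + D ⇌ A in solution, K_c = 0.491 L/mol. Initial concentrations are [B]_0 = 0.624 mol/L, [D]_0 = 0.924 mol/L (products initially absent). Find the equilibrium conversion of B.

Let X = conversion of B; extent ξ = 0.624·X mol/L.
Concentrations: [B] = 0.624 − 0.624X; [D] = 0.924 − 0.624X; [A] = 0.624X.
K_c = [A] / ([B] [D]).
Setting equal to 0.491 and solving for X on (0,1) gives X = 0.271.

X = 0.271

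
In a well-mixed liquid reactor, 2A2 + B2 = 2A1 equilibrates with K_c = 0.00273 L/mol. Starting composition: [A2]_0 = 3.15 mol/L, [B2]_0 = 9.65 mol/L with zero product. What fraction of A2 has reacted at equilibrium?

Let X = conversion of A2; extent ξ = 3.15X/2 mol/L.
Concentrations: [A2] = 3.15 − 3.15X; [B2] = 9.65 − 1.57X; [A1] = 3.15X.
K_c = [A1]^2 / ([A2]^2 [B2]).
Setting equal to 0.00273 and solving for X on (0,1) gives X = 0.138.

X = 0.138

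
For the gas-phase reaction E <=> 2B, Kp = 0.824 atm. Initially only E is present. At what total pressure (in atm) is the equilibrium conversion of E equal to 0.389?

P = 1.16 atm

Basis: 1 mol E initially; let X = conversion of E. Extent ξ = X.
Moles: n_E = 1 − X; n_B = 2X.
Total moles n_T = 1 + X.
Kp = p_B^2 / (p_E) with p_i = (n_i/n_T)·P.
At X = 0.389: the mole-fraction product g(X) = Π y_i^ν_i = 0.7132. Since Kp = g(X)·P^{1}, P = (Kp/g)^(1/1) = (0.824/0.7132)^(1/1) = 1.16 atm.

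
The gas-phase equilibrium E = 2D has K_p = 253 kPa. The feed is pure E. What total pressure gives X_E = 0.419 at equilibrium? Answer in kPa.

Basis: 1 mol E initially; let X = conversion of E. Extent ξ = X.
Species balance: n_E = 1 − X; n_D = 2X.
Summing: n_T = 1 + X.
K_p = p_D^2 / (p_E) with p_i = (n_i/n_T)·P.
At X = 0.419: the mole-fraction product g(X) = Π y_i^ν_i = 0.8518. Since K_p = g(X)·P^{1}, P = (K_p/g)^(1/1) = (253/0.8518)^(1/1) = 297 kPa.

P = 297 kPa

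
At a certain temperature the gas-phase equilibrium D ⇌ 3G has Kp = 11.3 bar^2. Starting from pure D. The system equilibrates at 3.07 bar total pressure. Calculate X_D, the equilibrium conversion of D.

Take 1 mol D as basis and let X be its fractional conversion, so ξ = X.
Moles: n_D = 1 − X; n_G = 3X.
n_T = Σnᵢ = 1 + 2X.
y_i = n_i/n_T, p_i = y_i·P. Kp = p_G^3 / (p_D).
Substituting and setting equal to 11.3 bar^2 gives a polynomial in X; the root in (0,1) is X = 0.445.

X = 0.445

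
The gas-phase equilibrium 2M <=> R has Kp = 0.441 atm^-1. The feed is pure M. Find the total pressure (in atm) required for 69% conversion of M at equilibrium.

P = 5.33 atm

Let X = conversion of M (basis 1 mol M); extent of reaction ξ = 0.5X.
At extent ξ: n_M = 1 − X; n_R = 0.5X.
Total moles n_T = 1 − 0.5X.
Kp = p_R / (p_M^2) with p_i = (n_i/n_T)·P.
At X = 0.69: the mole-fraction product g(X) = Π y_i^ν_i = 2.351. Since Kp = g(X)·P^{-1}, P = (g/Kp)^(1/1) = (2.351/0.441)^(1/1) = 5.33 atm.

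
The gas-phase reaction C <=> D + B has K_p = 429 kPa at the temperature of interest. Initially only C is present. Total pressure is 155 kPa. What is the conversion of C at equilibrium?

X = 0.857

Let X = conversion of C (basis 1 mol C); extent of reaction ξ = X.
At extent ξ: n_C = 1 − X; n_D = X; n_B = X.
Summing: n_T = 1 + X.
With p_i = (n_i/n_T)P, K_p = p_D p_B / (p_C).
Substituting and setting equal to 429 kPa gives a polynomial in X; the root in (0,1) is X = 0.857.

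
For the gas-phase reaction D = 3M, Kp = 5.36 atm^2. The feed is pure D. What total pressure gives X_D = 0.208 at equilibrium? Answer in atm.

Let X = conversion of D (basis 1 mol D); extent of reaction ξ = X.
At extent ξ: n_D = 1 − X; n_M = 3X.
n_T = Σnᵢ = 1 + 2X.
Kp = p_M^3 / (p_D) with p_i = (n_i/n_T)·P.
At X = 0.208: the mole-fraction product g(X) = Π y_i^ν_i = 0.153. Since Kp = g(X)·P^{2}, P = (Kp/g)^(1/2) = (5.36/0.153)^(1/2) = 5.92 atm.

P = 5.92 atm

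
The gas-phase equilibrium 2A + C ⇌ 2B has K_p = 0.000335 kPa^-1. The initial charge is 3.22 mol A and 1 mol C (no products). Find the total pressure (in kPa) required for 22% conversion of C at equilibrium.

P = 383 kPa

Take 1 mol C as basis and let X be its fractional conversion, so ξ = X.
At extent ξ: n_A = 3.22 − 2X; n_C = 1 − X; n_B = 2X.
Summing: n_T = 4.22 − X.
K_p = p_B^2 / (p_A^2 p_C) with p_i = (n_i/n_T)·P.
At X = 0.22: the mole-fraction product g(X) = Π y_i^ν_i = 0.1285. Since K_p = g(X)·P^{-1}, P = (g/K_p)^(1/1) = (0.1285/0.000335)^(1/1) = 383 kPa.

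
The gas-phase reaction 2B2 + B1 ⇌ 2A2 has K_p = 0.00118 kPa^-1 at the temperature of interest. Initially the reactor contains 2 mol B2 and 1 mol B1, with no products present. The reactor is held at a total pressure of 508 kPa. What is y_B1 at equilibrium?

Basis: 2 mol B2 initially; let X = conversion of B2. Extent ξ = X.
Moles: n_B2 = 2 − 2X; n_B1 = 1 − X; n_A2 = 2X.
Total moles n_T = 3 − X.
Mole fractions y_i = n_i/n_T; K_p = p_A2^2 / (p_B2^2 p_B1) with p_i = y_i·P.
Substituting and setting equal to 0.00118 kPa^-1 gives a polynomial in X; the root in (0,1) is X = 0.284.
Then n_B1 = 0.716, n_T = 2.72, so y_B1 = 0.264.

y_B1 = 0.264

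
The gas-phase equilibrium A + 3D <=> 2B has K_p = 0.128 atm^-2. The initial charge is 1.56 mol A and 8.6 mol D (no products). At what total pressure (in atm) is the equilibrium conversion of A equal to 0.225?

Basis: 1.56 mol A initially; let X = conversion of A. Extent ξ = 1.56X.
Species balance: n_A = 1.56 − 1.56X; n_D = 8.6 − 4.68X; n_B = 3.12X.
Summing: n_T = 10.2 − 3.12X.
K_p = p_B^2 / (p_A p_D^3) with p_i = (n_i/n_T)·P.
At X = 0.225: the mole-fraction product g(X) = Π y_i^ν_i = 0.08482. Since K_p = g(X)·P^{-2}, P = (g/K_p)^(1/2) = (0.08482/0.128)^(1/2) = 0.814 atm.

P = 0.814 atm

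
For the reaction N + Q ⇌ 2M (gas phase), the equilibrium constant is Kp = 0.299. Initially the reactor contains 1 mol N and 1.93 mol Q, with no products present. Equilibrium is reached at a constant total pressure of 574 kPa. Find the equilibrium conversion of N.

X = 0.294

Take 1 mol N as basis and let X be its fractional conversion, so ξ = X.
Species balance: n_N = 1 − X; n_Q = 1.93 − X; n_M = 2X.
Since Δν = 0, n_T = 2.93 throughout.
With p_i = (n_i/n_T)P, Kp = p_M^2 / (p_N p_Q).
Equating to 0.299 and solving on 0 < X < 1: X = 0.294.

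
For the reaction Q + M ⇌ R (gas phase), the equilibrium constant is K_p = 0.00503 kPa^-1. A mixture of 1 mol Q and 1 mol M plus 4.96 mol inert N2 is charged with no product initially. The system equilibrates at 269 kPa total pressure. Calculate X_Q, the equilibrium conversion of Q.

X = 0.145

Basis: 1 mol Q initially; let X = conversion of Q. Extent ξ = X.
Species balance: n_Q = 1 − X; n_M = 1 − X; n_R = X; n_I = 4.96 (inert).
Summing: n_T = 6.96 − X.
Mole fractions y_i = n_i/n_T; K_p = p_R / (p_Q p_M) with p_i = y_i·P.
Substituting and setting equal to 0.00503 kPa^-1 gives a polynomial in X; the root in (0,1) is X = 0.145.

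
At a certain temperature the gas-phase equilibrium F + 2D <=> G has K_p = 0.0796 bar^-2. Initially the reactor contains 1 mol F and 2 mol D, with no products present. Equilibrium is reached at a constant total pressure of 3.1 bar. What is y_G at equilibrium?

Basis: 1 mol F initially; let X = conversion of F. Extent ξ = X.
Mole table: n_F = 1 − X; n_D = 2 − 2X; n_G = X.
Summing: n_T = 3 − 2X.
Mole fractions y_i = n_i/n_T; K_p = p_G / (p_F p_D^2) with p_i = y_i·P.
Equating to 0.0796 bar^-2 and solving on 0 < X < 1: X = 0.221.
Then n_G = 0.221, n_T = 2.56, so y_G = 0.086.

y_G = 0.086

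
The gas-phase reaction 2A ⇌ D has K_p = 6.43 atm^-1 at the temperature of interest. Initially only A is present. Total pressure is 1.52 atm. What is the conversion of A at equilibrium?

X = 0.842

Take 1 mol A as basis and let X be its fractional conversion, so ξ = 0.5X.
Mole table: n_A = 1 − X; n_D = 0.5X.
Total moles n_T = 1 − 0.5X.
Mole fractions y_i = n_i/n_T; K_p = p_D / (p_A^2) with p_i = y_i·P.
Equating to 6.43 atm^-1 and solving on 0 < X < 1: X = 0.842.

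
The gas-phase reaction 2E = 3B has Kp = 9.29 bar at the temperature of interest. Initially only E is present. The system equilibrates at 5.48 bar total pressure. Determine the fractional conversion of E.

X = 0.524

Take 1 mol E as basis and let X be its fractional conversion, so ξ = 0.5X.
Mole table: n_E = 1 − X; n_B = 1.5X.
Total moles n_T = 1 + 0.5X.
y_i = n_i/n_T, p_i = y_i·P. Kp = p_B^3 / (p_E^2).
Substituting and setting equal to 9.29 bar gives a polynomial in X; the root in (0,1) is X = 0.524.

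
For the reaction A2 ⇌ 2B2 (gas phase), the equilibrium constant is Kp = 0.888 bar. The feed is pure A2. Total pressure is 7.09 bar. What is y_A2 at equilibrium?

y_A2 = 0.703

Take 1 mol A2 as basis and let X be its fractional conversion, so ξ = X.
Mole table: n_A2 = 1 − X; n_B2 = 2X.
n_T = Σnᵢ = 1 + X.
With p_i = (n_i/n_T)P, Kp = p_B2^2 / (p_A2).
Setting this equal to 0.888 bar and taking the physical root (0 < X < 1) gives X = 0.174.
Then n_A2 = 0.826, n_T = 1.17, so y_A2 = 0.703.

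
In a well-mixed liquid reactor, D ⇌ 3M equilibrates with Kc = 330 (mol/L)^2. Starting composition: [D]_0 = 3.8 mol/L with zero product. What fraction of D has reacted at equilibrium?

X = 0.660

Let X = conversion of D; extent ξ = 3.8·X mol/L.
Concentrations: [D] = 3.8 − 3.8X; [M] = 11.4X.
Kc = [M]^3 / ([D]).
Solving Kc = 330 for X ∈ (0,1): X = 0.660.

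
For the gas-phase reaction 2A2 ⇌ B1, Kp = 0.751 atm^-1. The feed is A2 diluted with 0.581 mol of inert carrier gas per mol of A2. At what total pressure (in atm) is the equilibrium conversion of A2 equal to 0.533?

P = 2.14 atm

Let X = conversion of A2 (basis 1 mol A2); extent of reaction ξ = 0.5X.
Moles: n_A2 = 1 − X; n_B1 = 0.5X; n_I = 0.581 (inert).
Total moles n_T = 1.58 − 0.5X.
Kp = p_B1 / (p_A2^2) with p_i = (n_i/n_T)·P.
At X = 0.533: the mole-fraction product g(X) = Π y_i^ν_i = 1.606. Since Kp = g(X)·P^{-1}, P = (g/Kp)^(1/1) = (1.606/0.751)^(1/1) = 2.14 atm.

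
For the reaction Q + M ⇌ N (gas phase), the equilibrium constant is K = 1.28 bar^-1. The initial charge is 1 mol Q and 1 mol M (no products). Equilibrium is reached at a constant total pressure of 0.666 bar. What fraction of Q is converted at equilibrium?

X = 0.265

Basis: 1 mol Q initially; let X = conversion of Q. Extent ξ = X.
At extent ξ: n_Q = 1 − X; n_M = 1 − X; n_N = X.
Total moles n_T = 2 − X.
Mole fractions y_i = n_i/n_T; K = p_N / (p_Q p_M) with p_i = y_i·P.
Equating to 1.28 bar^-1 and solving on 0 < X < 1: X = 0.265.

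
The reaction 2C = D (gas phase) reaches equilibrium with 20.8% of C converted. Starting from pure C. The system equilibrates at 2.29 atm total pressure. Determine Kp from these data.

Let X = conversion of C (basis 1 mol C); extent of reaction ξ = 0.5X.
At extent ξ: n_C = 1 − X; n_D = 0.5X.
Total moles n_T = 1 − 0.5X.
At X = 0.208: n_C = 0.792, n_D = 0.104, n_T = 0.896.
p_i = (n_i/n_T)·P. Kp = p_D / (p_C^2) = 0.0649 atm^-1.

Kp = 0.0649 atm^-1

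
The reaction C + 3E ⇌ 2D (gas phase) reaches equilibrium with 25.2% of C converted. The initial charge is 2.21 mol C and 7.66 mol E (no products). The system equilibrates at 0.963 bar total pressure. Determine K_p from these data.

Take 2.21 mol C as basis and let X be its fractional conversion, so ξ = 2.21X.
Mole table: n_C = 2.21 − 2.21X; n_E = 7.66 − 6.63X; n_D = 4.42X.
n_T = Σnᵢ = 9.87 − 4.42X.
At X = 0.252: n_C = 1.65, n_E = 5.99, n_D = 1.11, n_T = 8.76.
p_i = (n_i/n_T)·P. K_p = p_D^2 / (p_C p_E^3) = 0.289 bar^-2.

K_p = 0.289 bar^-2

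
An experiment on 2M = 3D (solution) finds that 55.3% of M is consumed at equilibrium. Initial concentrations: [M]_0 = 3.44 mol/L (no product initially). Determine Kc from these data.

Kc = 9.83 mol/L

Let X = conversion of M.
Concentrations: [M] = 3.44 − 3.44X; [D] = 5.16X.
At X = 0.553: [M] = 1.54, [D] = 2.85.
Kc = [D]^3 / ([M]^2) = 9.83 mol/L.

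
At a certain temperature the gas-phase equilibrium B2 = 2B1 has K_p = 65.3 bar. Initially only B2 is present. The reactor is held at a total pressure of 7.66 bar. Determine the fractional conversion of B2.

X = 0.825

Let X = conversion of B2 (basis 1 mol B2); extent of reaction ξ = X.
At extent ξ: n_B2 = 1 − X; n_B1 = 2X.
Total moles n_T = 1 + X.
With p_i = (n_i/n_T)P, K_p = p_B1^2 / (p_B2).
Substituting and setting equal to 65.3 bar gives a polynomial in X; the root in (0,1) is X = 0.825.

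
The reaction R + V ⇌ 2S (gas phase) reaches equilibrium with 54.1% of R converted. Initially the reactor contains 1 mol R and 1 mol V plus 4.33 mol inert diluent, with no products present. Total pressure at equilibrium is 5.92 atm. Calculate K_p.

Basis: 1 mol R initially; let X = conversion of R. Extent ξ = X.
Moles: n_R = 1 − X; n_V = 1 − X; n_S = 2X; n_I = 4.33 (inert).
Total moles n_T = 6.33 (Δν = 0, constant).
At X = 0.541: n_R = 0.459, n_V = 0.459, n_S = 1.08, n_T = 6.33.
p_i = (n_i/n_T)·P. K_p = p_S^2 / (p_R p_V) = 5.56.

K_p = 5.56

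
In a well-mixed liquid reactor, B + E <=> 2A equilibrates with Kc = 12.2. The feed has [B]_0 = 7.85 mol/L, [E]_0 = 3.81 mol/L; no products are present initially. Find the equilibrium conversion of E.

X = 0.821

Let X = conversion of E; extent ξ = 3.81·X mol/L.
Concentrations: [B] = 7.85 − 3.81X; [E] = 3.81 − 3.81X; [A] = 7.62X.
Kc = [A]^2 / ([B] [E]).
This equals 12.2 at X = 0.821 (the root in 0 < X < 1).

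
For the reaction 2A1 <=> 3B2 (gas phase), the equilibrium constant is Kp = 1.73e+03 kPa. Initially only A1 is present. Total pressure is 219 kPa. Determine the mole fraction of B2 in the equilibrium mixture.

y_B2 = 0.763

Take 1 mol A1 as basis and let X be its fractional conversion, so ξ = 0.5X.
Moles: n_A1 = 1 − X; n_B2 = 1.5X.
Summing: n_T = 1 + 0.5X.
Mole fractions y_i = n_i/n_T; Kp = p_B2^3 / (p_A1^2) with p_i = y_i·P.
Equating to 1.73e+03 kPa and solving on 0 < X < 1: X = 0.682.
Then n_B2 = 1.02, n_T = 1.34, so y_B2 = 0.763.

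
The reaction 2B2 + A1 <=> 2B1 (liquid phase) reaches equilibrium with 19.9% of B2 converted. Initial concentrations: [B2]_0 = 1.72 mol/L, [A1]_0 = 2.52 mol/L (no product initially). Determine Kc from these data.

Kc = 0.0263 L/mol

Let X = conversion of B2.
Concentrations: [B2] = 1.72 − 1.72X; [A1] = 2.52 − 0.86X; [B1] = 1.72X.
At X = 0.199: [B2] = 1.38, [A1] = 2.35, [B1] = 0.342.
Kc = [B1]^2 / ([B2]^2 [A1]) = 0.0263 L/mol.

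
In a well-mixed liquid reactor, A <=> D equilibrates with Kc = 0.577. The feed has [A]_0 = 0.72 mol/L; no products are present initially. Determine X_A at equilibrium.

Let X = conversion of A; extent ξ = 0.72·X mol/L.
Concentrations: [A] = 0.72 − 0.72X; [D] = 0.72X.
Kc = [D] / ([A]).
This equals 0.577 at X = 0.366 (the root in 0 < X < 1).

X = 0.366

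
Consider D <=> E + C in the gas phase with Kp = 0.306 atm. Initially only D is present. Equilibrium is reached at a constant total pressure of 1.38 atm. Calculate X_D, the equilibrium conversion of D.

Take 1 mol D as basis and let X be its fractional conversion, so ξ = X.
At extent ξ: n_D = 1 − X; n_E = X; n_C = X.
n_T = Σnᵢ = 1 + X.
y_i = n_i/n_T, p_i = y_i·P. Kp = p_E p_C / (p_D).
This yields a degree-2 equation in X; solving on (0,1), X = 0.426.

X = 0.426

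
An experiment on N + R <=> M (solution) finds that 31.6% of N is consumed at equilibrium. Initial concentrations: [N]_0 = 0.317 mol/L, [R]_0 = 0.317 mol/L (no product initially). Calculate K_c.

Let X = conversion of N.
Concentrations: [N] = 0.317 − 0.317X; [R] = 0.317 − 0.317X; [M] = 0.317X.
At X = 0.316: [N] = 0.217, [R] = 0.217, [M] = 0.1.
K_c = [M] / ([N] [R]) = 2.13 L/mol.

K_c = 2.13 L/mol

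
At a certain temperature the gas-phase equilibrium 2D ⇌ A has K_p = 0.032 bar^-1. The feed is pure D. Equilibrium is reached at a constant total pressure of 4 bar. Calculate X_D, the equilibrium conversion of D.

X = 0.187

Take 1 mol D as basis and let X be its fractional conversion, so ξ = 0.5X.
Moles: n_D = 1 − X; n_A = 0.5X.
Total moles n_T = 1 − 0.5X.
Mole fractions y_i = n_i/n_T; K_p = p_A / (p_D^2) with p_i = y_i·P.
This yields a degree-2 equation in X; solving on (0,1), X = 0.187.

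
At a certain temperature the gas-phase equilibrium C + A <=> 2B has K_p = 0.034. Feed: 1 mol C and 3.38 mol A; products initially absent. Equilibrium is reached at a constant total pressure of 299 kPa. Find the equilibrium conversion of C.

Let X = conversion of C (basis 1 mol C); extent of reaction ξ = X.
Species balance: n_C = 1 − X; n_A = 3.38 − X; n_B = 2X.
Since Δν = 0, n_T = 4.38 throughout.
y_i = n_i/n_T, p_i = y_i·P. K_p = p_B^2 / (p_C p_A).
This yields a degree-2 equation in X; solving on (0,1), X = 0.152.

X = 0.152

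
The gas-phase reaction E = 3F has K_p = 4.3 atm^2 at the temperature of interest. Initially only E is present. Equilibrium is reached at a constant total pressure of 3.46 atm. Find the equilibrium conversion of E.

X = 0.286

Let X = conversion of E (basis 1 mol E); extent of reaction ξ = X.
Mole table: n_E = 1 − X; n_F = 3X.
Summing: n_T = 1 + 2X.
With p_i = (n_i/n_T)P, K_p = p_F^3 / (p_E).
Setting this equal to 4.3 atm^2 and taking the physical root (0 < X < 1) gives X = 0.286.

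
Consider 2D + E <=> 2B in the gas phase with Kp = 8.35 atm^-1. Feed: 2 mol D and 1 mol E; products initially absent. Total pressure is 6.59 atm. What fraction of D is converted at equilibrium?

X = 0.722

Basis: 2 mol D initially; let X = conversion of D. Extent ξ = X.
Moles: n_D = 2 − 2X; n_E = 1 − X; n_B = 2X.
Total moles n_T = 3 − X.
With p_i = (n_i/n_T)P, Kp = p_B^2 / (p_D^2 p_E).
Substituting and setting equal to 8.35 atm^-1 gives a polynomial in X; the root in (0,1) is X = 0.722.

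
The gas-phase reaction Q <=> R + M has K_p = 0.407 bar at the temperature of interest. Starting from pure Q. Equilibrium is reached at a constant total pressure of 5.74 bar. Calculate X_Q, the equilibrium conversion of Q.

Take 1 mol Q as basis and let X be its fractional conversion, so ξ = X.
At extent ξ: n_Q = 1 − X; n_R = X; n_M = X.
Total moles n_T = 1 + X.
y_i = n_i/n_T, p_i = y_i·P. K_p = p_R p_M / (p_Q).
This yields a degree-2 equation in X; solving on (0,1), X = 0.257.

X = 0.257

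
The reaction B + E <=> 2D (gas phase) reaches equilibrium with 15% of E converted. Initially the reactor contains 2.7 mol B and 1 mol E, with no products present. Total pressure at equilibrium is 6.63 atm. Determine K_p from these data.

K_p = 0.0415

Take 1 mol E as basis and let X be its fractional conversion, so ξ = X.
Mole table: n_B = 2.7 − X; n_E = 1 − X; n_D = 2X.
Since Δν = 0, n_T = 3.7 throughout.
At X = 0.15: n_B = 2.55, n_E = 0.85, n_D = 0.3, n_T = 3.7.
p_i = (n_i/n_T)·P. K_p = p_D^2 / (p_B p_E) = 0.0415.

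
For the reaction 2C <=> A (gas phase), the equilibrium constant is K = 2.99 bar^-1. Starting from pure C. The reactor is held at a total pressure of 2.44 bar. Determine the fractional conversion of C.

Let X = conversion of C (basis 1 mol C); extent of reaction ξ = 0.5X.
At extent ξ: n_C = 1 − X; n_A = 0.5X.
Total moles n_T = 1 − 0.5X.
y_i = n_i/n_T, p_i = y_i·P. K = p_A / (p_C^2).
Setting this equal to 2.99 bar^-1 and taking the physical root (0 < X < 1) gives X = 0.818.

X = 0.818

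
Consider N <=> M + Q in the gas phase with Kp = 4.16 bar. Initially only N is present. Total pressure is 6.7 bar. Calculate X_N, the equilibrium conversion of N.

Let X = conversion of N (basis 1 mol N); extent of reaction ξ = X.
Species balance: n_N = 1 − X; n_M = X; n_Q = X.
n_T = Σnᵢ = 1 + X.
With p_i = (n_i/n_T)P, Kp = p_M p_Q / (p_N).
Substituting and setting equal to 4.16 bar gives a polynomial in X; the root in (0,1) is X = 0.619.

X = 0.619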